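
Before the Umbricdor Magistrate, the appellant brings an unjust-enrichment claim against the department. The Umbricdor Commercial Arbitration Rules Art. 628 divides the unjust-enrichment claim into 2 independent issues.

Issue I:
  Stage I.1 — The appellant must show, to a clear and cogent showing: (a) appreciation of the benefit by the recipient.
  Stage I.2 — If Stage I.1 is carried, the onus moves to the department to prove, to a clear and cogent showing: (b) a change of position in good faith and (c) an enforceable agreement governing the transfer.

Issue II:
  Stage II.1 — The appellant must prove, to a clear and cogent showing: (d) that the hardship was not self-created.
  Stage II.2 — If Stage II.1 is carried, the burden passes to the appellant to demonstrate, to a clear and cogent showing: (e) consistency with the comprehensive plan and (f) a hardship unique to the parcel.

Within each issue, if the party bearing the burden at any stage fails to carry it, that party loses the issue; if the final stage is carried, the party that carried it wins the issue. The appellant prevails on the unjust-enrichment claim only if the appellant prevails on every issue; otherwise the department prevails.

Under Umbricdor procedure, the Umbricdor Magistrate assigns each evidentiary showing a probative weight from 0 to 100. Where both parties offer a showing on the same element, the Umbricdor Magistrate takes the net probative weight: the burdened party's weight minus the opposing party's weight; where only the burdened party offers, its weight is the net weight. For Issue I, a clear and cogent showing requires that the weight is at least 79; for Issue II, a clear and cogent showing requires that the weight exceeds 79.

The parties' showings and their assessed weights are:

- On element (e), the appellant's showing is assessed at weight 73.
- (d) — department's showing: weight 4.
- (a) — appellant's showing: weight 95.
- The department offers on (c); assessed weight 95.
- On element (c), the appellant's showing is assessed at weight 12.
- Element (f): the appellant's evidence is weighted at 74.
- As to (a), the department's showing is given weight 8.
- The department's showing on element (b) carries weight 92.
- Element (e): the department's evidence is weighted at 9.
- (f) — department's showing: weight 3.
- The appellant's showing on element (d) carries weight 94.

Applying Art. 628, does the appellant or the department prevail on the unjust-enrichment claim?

— Issue I —
At Stage I.1 the appellant must meet a clear and cogent showing (weight is at least 79): on (a) the weight is 95 less the opposing 8 gives net 87, which does reach 79, so (a) meets the standard.
  Stage I.1 is satisfied; the onus moves to the department.
At Stage I.2 the department must meet a clear and cogent showing (weight is at least 79): on (b) the weight is 92, which does reach 79, so (b) meets the standard; on (c) the weight is 95 less the opposing 12 gives net 83, ≥ 79, so (c) meets the standard.
  Stage I.2 carried; the final stage is satisfied.
All stages carried — the department prevails on this issue.
— Issue II —
Stage II.1 — burden on appellant; standard: a clear and cogent showing (weight exceeds 79).
    (d): 94 − 4 = 90 > 79 [met]
  Stage II.1 is satisfied; the appellant continues to bear the burden.
Stage II.2 — burden on appellant; standard: a clear and cogent showing (weight exceeds 79).
    (e): 73 − 9 = 64 ≤ 79 [not met]
    (f): 74 − 3 = 71 ≤ 79 [not met]
  The appellant does not carry Stage II.2.
The analysis ends at Stage II.2; the department prevails on this issue.
Per-issue: Issue I → department; Issue II → department. The appellant must prevail on every issue; overall, the department prevails.

department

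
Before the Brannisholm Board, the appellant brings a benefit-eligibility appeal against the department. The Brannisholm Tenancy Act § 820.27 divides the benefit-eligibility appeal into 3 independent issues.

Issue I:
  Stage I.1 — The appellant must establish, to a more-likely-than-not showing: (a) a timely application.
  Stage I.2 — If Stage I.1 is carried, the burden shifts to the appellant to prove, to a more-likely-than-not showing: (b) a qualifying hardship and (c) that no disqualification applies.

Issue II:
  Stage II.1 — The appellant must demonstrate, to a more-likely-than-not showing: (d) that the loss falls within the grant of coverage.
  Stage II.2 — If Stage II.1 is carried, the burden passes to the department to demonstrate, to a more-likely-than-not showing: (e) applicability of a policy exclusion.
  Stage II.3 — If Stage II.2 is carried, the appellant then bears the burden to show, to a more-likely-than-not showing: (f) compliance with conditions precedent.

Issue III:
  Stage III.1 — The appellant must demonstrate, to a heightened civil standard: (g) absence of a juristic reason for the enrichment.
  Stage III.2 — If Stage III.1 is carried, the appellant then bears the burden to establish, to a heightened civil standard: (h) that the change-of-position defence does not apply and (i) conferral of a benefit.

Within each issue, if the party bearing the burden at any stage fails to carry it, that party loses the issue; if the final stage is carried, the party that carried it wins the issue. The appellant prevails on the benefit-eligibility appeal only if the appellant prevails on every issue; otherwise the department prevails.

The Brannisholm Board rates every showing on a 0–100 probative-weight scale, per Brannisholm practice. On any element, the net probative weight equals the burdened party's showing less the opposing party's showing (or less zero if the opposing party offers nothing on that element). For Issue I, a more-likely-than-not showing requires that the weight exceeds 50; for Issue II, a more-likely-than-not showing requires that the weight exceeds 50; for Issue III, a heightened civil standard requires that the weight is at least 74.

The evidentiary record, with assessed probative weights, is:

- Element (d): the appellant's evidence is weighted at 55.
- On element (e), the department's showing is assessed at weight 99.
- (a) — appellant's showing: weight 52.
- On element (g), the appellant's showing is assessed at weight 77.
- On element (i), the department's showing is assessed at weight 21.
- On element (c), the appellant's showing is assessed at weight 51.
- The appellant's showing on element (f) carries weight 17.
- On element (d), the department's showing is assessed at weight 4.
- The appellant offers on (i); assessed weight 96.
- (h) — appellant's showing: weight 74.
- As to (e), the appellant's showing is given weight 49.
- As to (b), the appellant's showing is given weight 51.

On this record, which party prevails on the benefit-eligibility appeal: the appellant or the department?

— Issue I —
At Stage I.1 the appellant must meet a more-likely-than-not showing (weight exceeds 50): on (a) the weight is 52, > 50, so (a) meets the standard.
  Stage I.1 carried; the burden remains with the appellant.
At Stage I.2 the appellant must meet a more-likely-than-not showing (weight exceeds 50): on (b) the weight is 51, > 50, so (b) meets the standard; on (c) the weight is 51, > 50, so (c) meets the standard.
  The appellant carries the last stage.
All stages carried — the appellant prevails on this issue.
— Issue II —
At Stage II.1 the appellant must meet a more-likely-than-not showing (weight exceeds 50): on (d) the weight is 55 less the opposing 4 gives net 51, which does exceed 50, so (d) meets the standard.
  Stage II.1 carried; the burden shifts to the department.
At Stage II.2 the department must meet a more-likely-than-not showing (weight exceeds 50): on (e) the weight is 99 less the opposing 49 gives net 50, which does not exceed 50, so (e) does not meet the standard.
  Not every element is met, so the department fails to carry Stage II.2.
The appellant prevails on this issue.
— Issue III —
Stage III.1 — burden on appellant; standard: a heightened civil standard (weight is at least 74).
    (g): 77 ≥ 74 [met]
  Stage III.1 is satisfied; the appellant continues to bear the burden.
Stage III.2 — burden on appellant; standard: a heightened civil standard (weight is at least 74).
    (h): 74 ≥ 74 [met]
    (i): 96 − 21 = 75 ≥ 74 [met]
  Stage III.2 carried; the final stage is satisfied.
All stages carried — the appellant prevails on this issue.
Per-issue: Issue I → appellant; Issue II → appellant; Issue III → appellant. The appellant must prevail on every issue; overall, the appellant prevails.

appellant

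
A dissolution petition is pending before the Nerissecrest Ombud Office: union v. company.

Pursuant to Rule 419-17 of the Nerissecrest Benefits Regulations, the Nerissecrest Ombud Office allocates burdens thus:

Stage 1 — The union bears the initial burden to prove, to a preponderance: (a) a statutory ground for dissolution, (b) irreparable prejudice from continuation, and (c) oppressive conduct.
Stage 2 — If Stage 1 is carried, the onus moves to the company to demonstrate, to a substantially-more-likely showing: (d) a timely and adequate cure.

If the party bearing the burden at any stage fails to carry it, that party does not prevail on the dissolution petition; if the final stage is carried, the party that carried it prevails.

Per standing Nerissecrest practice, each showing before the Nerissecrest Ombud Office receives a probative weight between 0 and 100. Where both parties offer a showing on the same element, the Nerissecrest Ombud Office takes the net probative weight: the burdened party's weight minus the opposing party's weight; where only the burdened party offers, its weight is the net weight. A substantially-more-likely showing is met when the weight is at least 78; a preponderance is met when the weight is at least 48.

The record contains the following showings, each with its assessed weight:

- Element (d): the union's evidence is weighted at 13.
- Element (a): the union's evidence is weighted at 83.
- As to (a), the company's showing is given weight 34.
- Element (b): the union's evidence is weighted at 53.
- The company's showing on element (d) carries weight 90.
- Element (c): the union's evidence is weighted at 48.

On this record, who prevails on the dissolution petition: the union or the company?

At Stage 1 the union must meet a preponderance (weight is at least 48): on (a) the weight is 83 less the opposing 34 gives net 49, ≥ 48, so (a) meets the standard; on (b) the weight is 53, ≥ 48, so (b) meets the standard; on (c) the weight is 48, ≥ 48, so (c) meets the standard.
  The union carries Stage 1; the company now bears the burden.
At Stage 2 the company must meet a substantially-more-likely showing (weight is at least 78): on (d) the weight is 90 less the opposing 13 gives net 77, which does not reach 78, so (d) does not meet the standard.
  Stage 2 not carried; the company fails its burden.
The union prevails.

union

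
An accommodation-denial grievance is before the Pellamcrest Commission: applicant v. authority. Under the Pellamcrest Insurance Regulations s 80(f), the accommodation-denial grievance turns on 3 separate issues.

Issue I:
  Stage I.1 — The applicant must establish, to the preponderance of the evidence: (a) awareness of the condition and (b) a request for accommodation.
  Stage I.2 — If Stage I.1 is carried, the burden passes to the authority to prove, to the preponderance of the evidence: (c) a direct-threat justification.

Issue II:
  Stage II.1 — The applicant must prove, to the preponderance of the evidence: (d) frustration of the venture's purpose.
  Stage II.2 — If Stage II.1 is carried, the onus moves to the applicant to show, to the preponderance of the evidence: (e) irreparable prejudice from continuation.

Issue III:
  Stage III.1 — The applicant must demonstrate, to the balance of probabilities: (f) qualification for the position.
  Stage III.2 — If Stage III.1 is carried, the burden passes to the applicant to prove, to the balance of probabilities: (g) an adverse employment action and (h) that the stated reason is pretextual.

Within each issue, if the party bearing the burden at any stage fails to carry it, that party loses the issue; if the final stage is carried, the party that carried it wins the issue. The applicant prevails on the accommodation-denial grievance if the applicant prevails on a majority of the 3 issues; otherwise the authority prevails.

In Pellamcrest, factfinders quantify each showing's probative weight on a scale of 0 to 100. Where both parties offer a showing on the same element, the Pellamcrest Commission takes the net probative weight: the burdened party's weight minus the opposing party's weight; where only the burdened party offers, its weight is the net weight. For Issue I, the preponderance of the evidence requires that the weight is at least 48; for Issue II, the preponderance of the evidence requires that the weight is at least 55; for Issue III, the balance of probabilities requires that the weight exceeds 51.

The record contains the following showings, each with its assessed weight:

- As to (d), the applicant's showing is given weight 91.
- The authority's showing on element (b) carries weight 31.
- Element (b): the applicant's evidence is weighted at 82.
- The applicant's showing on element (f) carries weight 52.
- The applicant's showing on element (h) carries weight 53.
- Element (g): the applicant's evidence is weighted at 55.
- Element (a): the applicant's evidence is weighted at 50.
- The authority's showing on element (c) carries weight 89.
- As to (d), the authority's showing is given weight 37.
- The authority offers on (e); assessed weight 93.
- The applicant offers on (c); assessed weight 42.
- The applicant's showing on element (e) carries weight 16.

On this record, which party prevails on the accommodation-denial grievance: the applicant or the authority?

— Issue I —
Stage I.1 — burden on applicant; standard: the preponderance of the evidence (weight is at least 48).
    (a): 50 ≥ 48 [met]
    (b): 82 − 31 = 51 ≥ 48 [met]
  Stage I.1 is satisfied; the onus moves to the authority.
Stage I.2 — burden on authority; standard: the preponderance of the evidence (weight is at least 48).
    (c): 89 − 42 = 47 < 48 [not met]
  Stage I.2 not carried; the authority fails its burden.
The applicant prevails on this issue.
— Issue II —
At Stage II.1 the applicant must meet the preponderance of the evidence (weight is at least 55): on (d) the weight is 91 less the opposing 37 gives net 54, < 55, so (d) does not meet the standard.
  Stage II.1 not carried; the applicant fails its burden.
The analysis ends at Stage II.1; the authority prevails on this issue.
— Issue III —
At Stage III.1 the applicant must meet the balance of probabilities (weight exceeds 51): on (f) the weight is 52, which does exceed 51, so (f) meets the standard.
  Stage III.1 is satisfied; the applicant continues to bear the burden.
At Stage III.2 the applicant must meet the balance of probabilities (weight exceeds 51): on (g) the weight is 55, > 51, so (g) meets the standard; on (h) the weight is 53, which does exceed 51, so (h) meets the standard.
  Stage III.2 carried; the final stage is satisfied.
With every stage satisfied, the applicant prevails on this issue.
Per-issue: Issue I → applicant; Issue II → authority; Issue III → applicant. The applicant must prevail on a majority of issues; overall, the applicant prevails.

applicant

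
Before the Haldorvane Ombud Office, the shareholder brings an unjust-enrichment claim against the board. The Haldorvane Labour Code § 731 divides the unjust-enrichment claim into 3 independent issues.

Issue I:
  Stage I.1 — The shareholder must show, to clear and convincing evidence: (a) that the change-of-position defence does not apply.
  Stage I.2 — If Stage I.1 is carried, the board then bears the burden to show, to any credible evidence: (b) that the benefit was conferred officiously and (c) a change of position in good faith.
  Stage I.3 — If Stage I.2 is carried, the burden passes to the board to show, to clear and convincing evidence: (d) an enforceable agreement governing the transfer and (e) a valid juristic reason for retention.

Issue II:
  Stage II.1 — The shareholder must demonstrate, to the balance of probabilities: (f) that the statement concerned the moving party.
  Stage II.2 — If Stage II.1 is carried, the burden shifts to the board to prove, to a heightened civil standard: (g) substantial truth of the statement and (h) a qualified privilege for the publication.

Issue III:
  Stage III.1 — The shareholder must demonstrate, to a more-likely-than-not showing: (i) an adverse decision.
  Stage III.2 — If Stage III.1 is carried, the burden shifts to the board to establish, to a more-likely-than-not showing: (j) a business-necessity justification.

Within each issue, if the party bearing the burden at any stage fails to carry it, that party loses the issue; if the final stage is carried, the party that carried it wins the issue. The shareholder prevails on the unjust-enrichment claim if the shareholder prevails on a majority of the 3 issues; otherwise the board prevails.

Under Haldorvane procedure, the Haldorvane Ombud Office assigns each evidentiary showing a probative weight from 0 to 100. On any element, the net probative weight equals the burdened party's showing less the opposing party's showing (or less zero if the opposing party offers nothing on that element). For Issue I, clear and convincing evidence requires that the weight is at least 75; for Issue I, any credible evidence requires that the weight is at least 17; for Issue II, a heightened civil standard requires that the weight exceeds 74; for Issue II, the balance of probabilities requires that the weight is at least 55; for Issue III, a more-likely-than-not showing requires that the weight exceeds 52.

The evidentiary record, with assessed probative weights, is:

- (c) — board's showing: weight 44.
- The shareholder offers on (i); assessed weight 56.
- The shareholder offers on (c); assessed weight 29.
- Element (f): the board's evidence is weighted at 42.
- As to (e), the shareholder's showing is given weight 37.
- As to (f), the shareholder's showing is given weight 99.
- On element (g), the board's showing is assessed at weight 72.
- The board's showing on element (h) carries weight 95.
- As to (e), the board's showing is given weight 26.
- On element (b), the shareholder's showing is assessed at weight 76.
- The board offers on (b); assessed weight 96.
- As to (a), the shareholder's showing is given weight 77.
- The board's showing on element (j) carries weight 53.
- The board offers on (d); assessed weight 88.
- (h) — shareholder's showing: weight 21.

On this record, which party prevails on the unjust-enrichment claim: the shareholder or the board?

— Issue I —
Stage I.1 — burden on shareholder; standard: clear and convincing evidence (weight is at least 75).
    (a): 77 ≥ 75 [met]
  All elements met. The burden passes to the board.
Stage I.2 — burden on board; standard: any credible evidence (weight is at least 17).
    (b): 96 − 76 = 20 ≥ 17 [met]
    (c): 44 − 29 = 15 < 17 [not met]
  The board does not carry Stage I.2.
So the shareholder prevails on this issue.
— Issue II —
Stage II.1 — burden on shareholder; standard: the balance of probabilities (weight is at least 55).
    (f): 99 − 42 = 57 ≥ 55 [met]
  All elements met. The burden passes to the board.
Stage II.2 — burden on board; standard: a heightened civil standard (weight exceeds 74).
    (g): 72 ≤ 74 [not met]
    (h): 95 − 21 = 74 ≤ 74 [not met]
  Stage II.2 not carried; the board fails its burden.
The shareholder prevails on this issue.
— Issue III —
Stage III.1 (shareholder, a more-likely-than-not showing, weight exceeds 52): (i) 56 > 52 — meets.
  Stage III.1 is satisfied; the onus moves to the board.
Stage III.2 (board, a more-likely-than-not showing, weight exceeds 52): (j) 53 > 52 — meets.
  All elements met at the final stage.
With every stage satisfied, the board prevails on this issue.
Per-issue: Issue I → shareholder; Issue II → shareholder; Issue III → board. The shareholder must prevail on a majority of issues; overall, the shareholder prevails.

shareholder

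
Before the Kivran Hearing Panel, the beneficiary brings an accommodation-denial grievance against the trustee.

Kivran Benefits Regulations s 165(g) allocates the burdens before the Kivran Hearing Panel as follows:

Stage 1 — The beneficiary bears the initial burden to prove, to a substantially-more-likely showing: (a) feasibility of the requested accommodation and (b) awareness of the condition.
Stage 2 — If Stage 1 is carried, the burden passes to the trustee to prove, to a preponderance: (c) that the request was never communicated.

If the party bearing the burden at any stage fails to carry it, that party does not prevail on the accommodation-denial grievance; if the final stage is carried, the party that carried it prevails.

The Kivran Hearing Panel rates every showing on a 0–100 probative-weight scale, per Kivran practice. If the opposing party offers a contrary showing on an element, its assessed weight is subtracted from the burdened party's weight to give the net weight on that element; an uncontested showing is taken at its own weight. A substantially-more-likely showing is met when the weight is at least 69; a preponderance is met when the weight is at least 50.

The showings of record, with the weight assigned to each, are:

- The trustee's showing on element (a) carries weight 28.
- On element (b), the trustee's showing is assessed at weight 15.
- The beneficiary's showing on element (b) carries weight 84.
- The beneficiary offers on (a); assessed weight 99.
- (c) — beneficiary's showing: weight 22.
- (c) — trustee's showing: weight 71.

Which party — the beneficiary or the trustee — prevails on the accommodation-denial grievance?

beneficiary

Stage 1 — burden on beneficiary; standard: a substantially-more-likely showing (weight is at least 69).
    (a): 99 − 28 = 71 ≥ 69 [met]
    (b): 84 − 15 = 69 ≥ 69 [met]
  The beneficiary carries Stage 1; the trustee now bears the burden.
Stage 2 — burden on trustee; standard: a preponderance (weight is at least 50).
    (c): 71 − 22 = 49 < 50 [not met]
  Stage 2 not carried; the trustee fails its burden.
The beneficiary prevails.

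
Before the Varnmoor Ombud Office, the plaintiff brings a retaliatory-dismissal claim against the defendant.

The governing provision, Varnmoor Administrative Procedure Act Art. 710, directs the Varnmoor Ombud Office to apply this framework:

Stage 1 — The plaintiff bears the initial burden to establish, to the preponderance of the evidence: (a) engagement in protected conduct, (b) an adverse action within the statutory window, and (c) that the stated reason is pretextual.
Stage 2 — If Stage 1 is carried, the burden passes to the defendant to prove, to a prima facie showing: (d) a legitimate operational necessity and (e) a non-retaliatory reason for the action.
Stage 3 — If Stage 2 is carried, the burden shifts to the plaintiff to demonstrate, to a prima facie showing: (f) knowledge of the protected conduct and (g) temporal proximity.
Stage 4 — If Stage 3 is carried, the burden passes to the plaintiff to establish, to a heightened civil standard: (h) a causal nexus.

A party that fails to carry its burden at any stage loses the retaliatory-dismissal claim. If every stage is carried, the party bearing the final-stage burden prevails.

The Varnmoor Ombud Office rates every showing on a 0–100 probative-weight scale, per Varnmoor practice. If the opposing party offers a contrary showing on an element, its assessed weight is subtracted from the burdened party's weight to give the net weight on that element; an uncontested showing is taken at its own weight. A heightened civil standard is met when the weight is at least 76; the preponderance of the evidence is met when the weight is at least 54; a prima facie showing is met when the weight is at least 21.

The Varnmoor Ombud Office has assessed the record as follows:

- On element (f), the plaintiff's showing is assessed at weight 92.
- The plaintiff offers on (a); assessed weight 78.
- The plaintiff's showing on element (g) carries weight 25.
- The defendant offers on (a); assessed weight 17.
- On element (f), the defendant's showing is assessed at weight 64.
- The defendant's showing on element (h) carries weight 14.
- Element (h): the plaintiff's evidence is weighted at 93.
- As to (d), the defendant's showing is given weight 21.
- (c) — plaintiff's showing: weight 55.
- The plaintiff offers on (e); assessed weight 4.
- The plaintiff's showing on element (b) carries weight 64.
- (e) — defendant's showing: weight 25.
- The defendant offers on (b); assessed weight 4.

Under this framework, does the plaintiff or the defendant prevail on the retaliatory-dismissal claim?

Stage 1 (plaintiff, the preponderance of the evidence, weight is at least 54): (a) net 78−17=61 ≥ 54 — meets; (b) net 64−4=60 ≥ 54 — meets; (c) 55 ≥ 54 — meets.
  Stage 1 carried; the burden shifts to the defendant.
Stage 2 (defendant, a prima facie showing, weight is at least 21): (d) 21 ≥ 21 — meets; (e) net 25−4=21 ≥ 21 — meets.
  Stage 2 is satisfied; the onus moves to the plaintiff.
Stage 3 (plaintiff, a prima facie showing, weight is at least 21): (f) net 92−64=28 ≥ 21 — meets; (g) 25 ≥ 21 — meets.
  All elements met. The plaintiff retains the burden for Stage 4.
Stage 4 (plaintiff, a heightened civil standard, weight is at least 76): (h) net 93−14=79 ≥ 76 — meets.
  The plaintiff carries the last stage.
All stages carried — the plaintiff prevails.

plaintiff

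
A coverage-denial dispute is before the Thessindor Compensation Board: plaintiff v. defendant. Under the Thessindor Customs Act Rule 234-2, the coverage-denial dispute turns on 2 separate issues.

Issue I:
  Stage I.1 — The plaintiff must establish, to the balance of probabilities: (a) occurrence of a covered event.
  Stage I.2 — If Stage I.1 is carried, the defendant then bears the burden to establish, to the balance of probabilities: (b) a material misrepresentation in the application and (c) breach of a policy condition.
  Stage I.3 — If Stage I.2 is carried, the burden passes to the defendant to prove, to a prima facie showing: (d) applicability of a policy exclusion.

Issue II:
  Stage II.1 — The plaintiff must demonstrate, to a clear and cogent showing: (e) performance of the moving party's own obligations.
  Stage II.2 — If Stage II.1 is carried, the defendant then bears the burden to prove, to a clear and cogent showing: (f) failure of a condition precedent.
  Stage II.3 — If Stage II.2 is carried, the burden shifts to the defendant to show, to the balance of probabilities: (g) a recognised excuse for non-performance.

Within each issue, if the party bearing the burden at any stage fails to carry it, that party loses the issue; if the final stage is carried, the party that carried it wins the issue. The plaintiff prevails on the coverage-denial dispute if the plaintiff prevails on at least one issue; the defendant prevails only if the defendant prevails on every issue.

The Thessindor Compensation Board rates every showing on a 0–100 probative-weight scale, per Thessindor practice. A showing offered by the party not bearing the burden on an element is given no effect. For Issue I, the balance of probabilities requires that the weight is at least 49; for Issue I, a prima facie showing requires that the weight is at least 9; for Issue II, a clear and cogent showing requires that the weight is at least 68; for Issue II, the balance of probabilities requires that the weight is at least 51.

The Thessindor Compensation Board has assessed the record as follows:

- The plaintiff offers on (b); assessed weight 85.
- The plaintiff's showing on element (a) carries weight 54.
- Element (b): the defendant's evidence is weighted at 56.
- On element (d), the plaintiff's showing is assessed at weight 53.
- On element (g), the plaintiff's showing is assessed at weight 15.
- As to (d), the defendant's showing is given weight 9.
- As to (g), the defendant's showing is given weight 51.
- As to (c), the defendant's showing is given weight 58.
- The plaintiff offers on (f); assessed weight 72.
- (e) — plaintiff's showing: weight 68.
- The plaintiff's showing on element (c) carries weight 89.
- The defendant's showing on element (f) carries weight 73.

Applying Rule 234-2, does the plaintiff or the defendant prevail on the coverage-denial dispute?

— Issue I —
Stage I.1 (plaintiff, the balance of probabilities, weight is at least 49): (a) 54 ≥ 49 — meets.
  All elements met. The burden passes to the defendant.
Stage I.2 (defendant, the balance of probabilities, weight is at least 49): (b) 56 (plaintiff's 85 disregarded) ≥ 49 — meets; (c) 58 (plaintiff's 89 disregarded) ≥ 49 — meets.
  Stage I.2 carried; the burden remains with the defendant.
Stage I.3 (defendant, a prima facie showing, weight is at least 9): (d) 9 (plaintiff's 53 disregarded) ≥ 9 — meets.
  All elements met at the final stage.
With every stage satisfied, the defendant prevails on this issue.
— Issue II —
At Stage II.1 the plaintiff must meet a clear and cogent showing (weight is at least 68): on (e) the weight is 68, which does reach 68, so (e) meets the standard.
  Stage II.1 carried; the burden shifts to the defendant.
At Stage II.2 the defendant must meet a clear and cogent showing (weight is at least 68): on (f) the weight is 73 (the plaintiff's 72 is given no effect), which does reach 68, so (f) meets the standard.
  Stage II.2 is satisfied; the defendant continues to bear the burden.
At Stage II.3 the defendant must meet the balance of probabilities (weight is at least 51): on (g) the weight is 51 (the plaintiff's 15 is given no effect), which does reach 51, so (g) meets the standard.
  The defendant carries the last stage.
Every stage carried; the defendant prevails on this issue.
Per-issue: Issue I → defendant; Issue II → defendant. The plaintiff must prevail on at least one issue; overall, the defendant prevails.

defendant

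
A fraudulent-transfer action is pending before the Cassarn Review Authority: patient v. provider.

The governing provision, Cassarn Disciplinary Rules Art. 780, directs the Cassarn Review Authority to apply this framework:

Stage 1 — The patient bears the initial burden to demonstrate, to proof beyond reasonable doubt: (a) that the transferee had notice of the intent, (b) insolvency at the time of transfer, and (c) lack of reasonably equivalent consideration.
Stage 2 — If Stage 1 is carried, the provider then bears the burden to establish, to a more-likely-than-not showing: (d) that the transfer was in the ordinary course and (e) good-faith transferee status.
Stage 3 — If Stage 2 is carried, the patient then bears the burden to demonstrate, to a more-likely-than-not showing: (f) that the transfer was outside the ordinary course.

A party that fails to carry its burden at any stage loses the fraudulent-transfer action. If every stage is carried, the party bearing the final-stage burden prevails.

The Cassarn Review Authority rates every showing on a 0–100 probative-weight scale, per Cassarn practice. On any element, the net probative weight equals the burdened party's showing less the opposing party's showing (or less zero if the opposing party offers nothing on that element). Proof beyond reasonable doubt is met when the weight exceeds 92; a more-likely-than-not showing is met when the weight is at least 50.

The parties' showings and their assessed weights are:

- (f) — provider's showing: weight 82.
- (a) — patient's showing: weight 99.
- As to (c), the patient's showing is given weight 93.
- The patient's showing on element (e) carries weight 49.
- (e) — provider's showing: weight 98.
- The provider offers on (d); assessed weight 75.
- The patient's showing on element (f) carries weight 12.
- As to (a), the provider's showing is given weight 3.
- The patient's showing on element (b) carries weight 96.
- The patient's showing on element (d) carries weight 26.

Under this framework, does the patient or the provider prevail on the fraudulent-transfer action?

patient

At Stage 1 the patient must meet proof beyond reasonable doubt (weight exceeds 92): on (a) the weight is 99 less the opposing 3 gives net 96, > 92, so (a) meets the standard; on (b) the weight is 96, which does exceed 92, so (b) meets the standard; on (c) the weight is 93, > 92, so (c) meets the standard.
  All elements met. The burden passes to the provider.
At Stage 2 the provider must meet a more-likely-than-not showing (weight is at least 50): on (d) the weight is 75 less the opposing 26 gives net 49, < 50, so (d) does not meet the standard; on (e) the weight is 98 less the opposing 49 gives net 49, which does not reach 50, so (e) does not meet the standard.
  The provider does not carry Stage 2.
So the patient prevails.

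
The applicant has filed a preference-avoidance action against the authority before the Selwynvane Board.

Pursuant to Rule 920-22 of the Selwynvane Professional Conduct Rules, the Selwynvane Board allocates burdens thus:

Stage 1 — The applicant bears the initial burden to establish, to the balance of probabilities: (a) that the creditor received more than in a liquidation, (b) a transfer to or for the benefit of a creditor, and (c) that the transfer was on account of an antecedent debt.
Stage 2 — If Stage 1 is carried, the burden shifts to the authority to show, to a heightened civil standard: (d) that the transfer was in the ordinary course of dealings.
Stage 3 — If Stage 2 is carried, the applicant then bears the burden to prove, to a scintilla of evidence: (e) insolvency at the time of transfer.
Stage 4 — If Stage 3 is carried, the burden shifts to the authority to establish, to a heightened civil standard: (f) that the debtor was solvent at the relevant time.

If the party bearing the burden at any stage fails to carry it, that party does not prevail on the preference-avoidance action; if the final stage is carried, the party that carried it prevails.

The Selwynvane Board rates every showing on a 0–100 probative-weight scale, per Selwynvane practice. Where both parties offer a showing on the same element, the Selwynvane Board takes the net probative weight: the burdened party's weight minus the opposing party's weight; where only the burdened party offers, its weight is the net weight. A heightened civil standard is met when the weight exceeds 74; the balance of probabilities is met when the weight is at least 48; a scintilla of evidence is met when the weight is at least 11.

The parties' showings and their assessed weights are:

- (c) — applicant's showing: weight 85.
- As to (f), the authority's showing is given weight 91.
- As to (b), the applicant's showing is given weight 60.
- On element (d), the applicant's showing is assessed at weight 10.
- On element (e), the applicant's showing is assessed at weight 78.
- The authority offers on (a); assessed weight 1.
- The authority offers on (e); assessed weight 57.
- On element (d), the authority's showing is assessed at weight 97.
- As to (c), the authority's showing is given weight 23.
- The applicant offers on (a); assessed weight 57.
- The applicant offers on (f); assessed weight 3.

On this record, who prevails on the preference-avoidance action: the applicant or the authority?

authority

At Stage 1 the applicant must meet the balance of probabilities (weight is at least 48): on (a) the weight is 57 less the opposing 1 gives net 56, ≥ 48, so (a) meets the standard; on (b) the weight is 60, which does reach 48, so (b) meets the standard; on (c) the weight is 85 less the opposing 23 gives net 62, ≥ 48, so (c) meets the standard.
  Stage 1 is satisfied; the onus moves to the authority.
At Stage 2 the authority must meet a heightened civil standard (weight exceeds 74): on (d) the weight is 97 less the opposing 10 gives net 87, > 74, so (d) meets the standard.
  All elements met. The burden passes to the applicant.
At Stage 3 the applicant must meet a scintilla of evidence (weight is at least 11): on (e) the weight is 78 less the opposing 57 gives net 21, ≥ 11, so (e) meets the standard.
  The applicant carries Stage 3; the authority now bears the burden.
At Stage 4 the authority must meet a heightened civil standard (weight exceeds 74): on (f) the weight is 91 less the opposing 3 gives net 88, > 74, so (f) meets the standard.
  Stage 4 carried; the final stage is satisfied.
With every stage satisfied, the authority prevails.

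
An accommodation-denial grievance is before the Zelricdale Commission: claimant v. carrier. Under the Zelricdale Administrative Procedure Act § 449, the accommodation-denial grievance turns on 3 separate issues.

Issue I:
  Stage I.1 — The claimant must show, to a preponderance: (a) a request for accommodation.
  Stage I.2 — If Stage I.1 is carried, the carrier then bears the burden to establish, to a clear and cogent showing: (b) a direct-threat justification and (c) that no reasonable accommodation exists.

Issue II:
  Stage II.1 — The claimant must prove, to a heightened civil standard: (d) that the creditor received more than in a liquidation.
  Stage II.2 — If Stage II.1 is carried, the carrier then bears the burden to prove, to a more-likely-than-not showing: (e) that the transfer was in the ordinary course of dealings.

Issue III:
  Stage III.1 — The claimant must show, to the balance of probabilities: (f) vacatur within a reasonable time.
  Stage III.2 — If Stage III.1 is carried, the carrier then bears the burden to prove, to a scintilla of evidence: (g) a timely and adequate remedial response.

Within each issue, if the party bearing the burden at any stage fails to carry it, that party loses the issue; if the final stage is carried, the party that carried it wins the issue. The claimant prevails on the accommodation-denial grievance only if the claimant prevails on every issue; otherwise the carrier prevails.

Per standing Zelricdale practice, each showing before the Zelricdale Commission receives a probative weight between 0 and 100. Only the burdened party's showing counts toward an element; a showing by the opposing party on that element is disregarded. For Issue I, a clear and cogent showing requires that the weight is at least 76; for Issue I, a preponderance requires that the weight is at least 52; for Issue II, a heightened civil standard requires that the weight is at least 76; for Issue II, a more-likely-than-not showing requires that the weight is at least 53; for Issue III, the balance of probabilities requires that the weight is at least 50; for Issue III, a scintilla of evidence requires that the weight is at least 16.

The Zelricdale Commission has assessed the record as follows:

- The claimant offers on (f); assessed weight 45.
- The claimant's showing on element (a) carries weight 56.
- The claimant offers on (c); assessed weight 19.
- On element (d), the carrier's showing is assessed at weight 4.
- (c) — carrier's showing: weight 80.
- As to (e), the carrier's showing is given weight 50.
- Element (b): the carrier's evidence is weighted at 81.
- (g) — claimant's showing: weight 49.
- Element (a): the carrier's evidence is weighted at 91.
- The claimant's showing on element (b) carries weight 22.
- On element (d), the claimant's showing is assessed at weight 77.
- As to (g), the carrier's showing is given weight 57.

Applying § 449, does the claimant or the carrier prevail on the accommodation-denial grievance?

carrier

— Issue I —
At Stage I.1 the claimant must meet a preponderance (weight is at least 52): on (a) the weight is 56 (the carrier's 91 is given no effect), which does reach 52, so (a) meets the standard.
  The claimant carries Stage I.1; the carrier now bears the burden.
At Stage I.2 the carrier must meet a clear and cogent showing (weight is at least 76): on (b) the weight is 81 (the claimant's 22 is given no effect), ≥ 76, so (b) meets the standard; on (c) the weight is 80 (the claimant's 19 is given no effect), ≥ 76, so (c) meets the standard.
  The carrier carries the last stage.
With every stage satisfied, the carrier prevails on this issue.
— Issue II —
Stage II.1 (claimant, a heightened civil standard, weight is at least 76): (d) 77 (carrier's 4 disregarded) ≥ 76 — meets.
  The claimant carries Stage II.1; the carrier now bears the burden.
Stage II.2 (carrier, a more-likely-than-not showing, weight is at least 53): (e) 50 < 53 — fails.
  Stage II.2 not carried; the carrier fails its burden.
So the claimant prevails on this issue.
— Issue III —
Stage III.1 (claimant, the balance of probabilities, weight is at least 50): (f) 45 < 50 — fails.
  Stage III.1 not carried; the claimant fails its burden.
So the carrier prevails on this issue.
Per-issue: Issue I → carrier; Issue II → claimant; Issue III → carrier. The claimant must prevail on every issue; overall, the carrier prevails.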